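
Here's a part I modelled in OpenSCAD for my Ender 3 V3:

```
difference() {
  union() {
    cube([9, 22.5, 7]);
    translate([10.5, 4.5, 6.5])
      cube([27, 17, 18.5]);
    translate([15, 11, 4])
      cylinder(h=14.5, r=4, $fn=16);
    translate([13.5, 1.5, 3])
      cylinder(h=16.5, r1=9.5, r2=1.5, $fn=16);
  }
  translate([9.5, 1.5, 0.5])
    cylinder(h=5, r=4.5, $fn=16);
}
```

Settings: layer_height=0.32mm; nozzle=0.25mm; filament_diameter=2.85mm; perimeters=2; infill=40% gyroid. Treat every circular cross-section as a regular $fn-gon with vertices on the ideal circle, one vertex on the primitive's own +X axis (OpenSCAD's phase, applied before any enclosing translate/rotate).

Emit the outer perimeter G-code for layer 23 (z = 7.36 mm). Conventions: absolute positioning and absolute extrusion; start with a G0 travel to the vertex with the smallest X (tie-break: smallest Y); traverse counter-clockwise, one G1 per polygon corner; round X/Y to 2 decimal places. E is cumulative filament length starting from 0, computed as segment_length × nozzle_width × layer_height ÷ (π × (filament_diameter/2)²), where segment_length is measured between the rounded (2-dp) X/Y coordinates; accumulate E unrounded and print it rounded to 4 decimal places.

G0 X6.11 Y1.50 Z7.36
G1 X6.68 Y-1.33 E0.0362
G1 X8.28 Y-3.72 E0.0723
G1 X10.67 Y-5.32 E0.1083
G1 X13.50 Y-5.89 E0.1445
G1 X16.33 Y-5.32 E0.1807
G1 X18.72 Y-3.72 E0.2168
G1 X20.32 Y-1.33 E0.2529
G1 X20.89 Y1.50 E0.2891
G1 X20.32 Y4.33 E0.3253
G1 X20.21 Y4.50 E0.3278
G1 X37.50 Y4.50 E0.5446
G1 X37.50 Y21.50 E0.7578
G1 X10.50 Y21.50 E1.0964
G1 X10.50 Y8.21 E1.2631
G1 X8.28 Y6.72 E1.2966
G1 X6.68 Y4.33 E1.3327
G1 X6.11 Y1.50 E1.3689

At z = 7.36 mm: the cube is absent (z outside [0, 7]); the cube at (10.5, 4.5) is present — its section is the full 27×17 rectangle; the r=4 cylinder at (15, 11) gives a regular 16-gon of circumradius 4 (constant along its height); the cone at (13.5, 1.5) (r1=9.5→r2=1.5) has section circumradius 7.386 here — a regular 16-gon; Taking the union: the regions partially overlap (shared area 81.74 mm²), so overlapping operands fuse into one piece — 1 connected region; the cylinder at (9.5, 1.5) does not reach this height (z outside [0.5, 5.5]); Taking the first minus the rest: none of the subtracted shapes is present at this height, so the result so far is unchanged — 1 connected region. The outline is a single polygon with 17 vertices. Extrusion per mm of travel: 0.25 × 0.32 / (π × 1.425²) = 0.012540. Accumulating E over each segment gives final E = 1.3689.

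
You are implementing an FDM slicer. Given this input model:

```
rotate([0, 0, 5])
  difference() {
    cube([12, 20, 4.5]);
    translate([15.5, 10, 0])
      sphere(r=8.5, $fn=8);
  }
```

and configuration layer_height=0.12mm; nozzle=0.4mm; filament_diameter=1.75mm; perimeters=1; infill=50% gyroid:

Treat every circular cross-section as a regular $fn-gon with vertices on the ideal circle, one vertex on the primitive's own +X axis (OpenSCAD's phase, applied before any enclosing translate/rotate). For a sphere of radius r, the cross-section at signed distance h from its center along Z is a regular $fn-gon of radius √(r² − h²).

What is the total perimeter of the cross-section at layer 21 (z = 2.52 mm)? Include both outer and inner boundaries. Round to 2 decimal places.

At z = 2.52 mm: the 12×20 cube contributes its full rectangle (perimeter 64.00 mm); the r=8.5 sphere at (15.5, 10) contributes a regular 8-gon of circumradius √(8.5²−2.52²) = 8.118 (perimeter = 2·8·8.118·sin(180°/8) = 49.71 mm); Taking the first minus the rest: starting from the 12×20 cube, the r=8.5 sphere at (15.5, 10) partially overlaps it — only the 41.45 mm² overlap (of its 186.39 mm²) is removed, clipping the outline — boundary = 67.94 mm; (whole slice rotated 5° about Z — lengths, areas and connectivity unchanged). Overall, the cross-section is a single solid region. Total boundary length (outer) = 67.94 mm.

67.94 mm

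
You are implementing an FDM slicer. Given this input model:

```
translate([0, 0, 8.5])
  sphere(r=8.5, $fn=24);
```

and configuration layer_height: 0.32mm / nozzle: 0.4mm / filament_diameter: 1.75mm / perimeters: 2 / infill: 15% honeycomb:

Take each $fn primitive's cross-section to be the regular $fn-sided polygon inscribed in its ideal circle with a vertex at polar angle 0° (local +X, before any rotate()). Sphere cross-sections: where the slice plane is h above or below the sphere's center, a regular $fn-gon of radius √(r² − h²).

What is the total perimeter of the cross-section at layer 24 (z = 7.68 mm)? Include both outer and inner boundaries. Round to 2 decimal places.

53.01 mm

At z = 7.68 mm: the sphere: section is a regular 24-gon, circumradius = √(r²−h²) = √(8.5²−0.82²) = 8.460 (perimeter = 2·24·8.460·sin(180°/24) = 53.01 mm). Overall, the cross-section is a single solid region. Total boundary length (outer) = 53.01 mm.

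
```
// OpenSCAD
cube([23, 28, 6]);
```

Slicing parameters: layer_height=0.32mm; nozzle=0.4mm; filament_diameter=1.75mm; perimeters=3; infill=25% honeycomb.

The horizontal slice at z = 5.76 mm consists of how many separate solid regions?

At z = 5.76 mm: the 23×28 cube contributes its full rectangle. The result has 1 disconnected region.

1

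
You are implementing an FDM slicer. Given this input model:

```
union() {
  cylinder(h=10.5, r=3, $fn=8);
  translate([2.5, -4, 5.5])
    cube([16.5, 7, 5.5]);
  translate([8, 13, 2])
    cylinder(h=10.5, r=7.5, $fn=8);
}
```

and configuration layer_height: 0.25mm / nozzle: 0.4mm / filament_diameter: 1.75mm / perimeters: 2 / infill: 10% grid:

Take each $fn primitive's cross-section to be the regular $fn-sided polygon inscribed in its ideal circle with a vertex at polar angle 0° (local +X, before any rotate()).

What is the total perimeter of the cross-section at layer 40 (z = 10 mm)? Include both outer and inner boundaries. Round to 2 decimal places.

At z = 10 mm: the r=3 cylinder gives a regular 8-gon of circumradius 3 (constant along its height) (perimeter = 2·8·3.000·sin(180°/8) = 18.37 mm); the cube at (2.5, -4) is present — its section is the full 16.5×7 rectangle (perimeter 47.00 mm); the r=7.5 cylinder at (8, 13) gives a regular 8-gon of circumradius 7.5 (constant along its height) (perimeter = 2·8·7.500·sin(180°/8) = 45.92 mm); Merging all regions: the regions partially overlap (shared area 0.60 mm²), so the edge portions inside another operand are dropped and the merged outline is re-measured after clipping — boundary = 106.26 mm. Overall, the cross-section has 2 separate islands. Total boundary length (outer) = 106.26 mm.

106.26 mm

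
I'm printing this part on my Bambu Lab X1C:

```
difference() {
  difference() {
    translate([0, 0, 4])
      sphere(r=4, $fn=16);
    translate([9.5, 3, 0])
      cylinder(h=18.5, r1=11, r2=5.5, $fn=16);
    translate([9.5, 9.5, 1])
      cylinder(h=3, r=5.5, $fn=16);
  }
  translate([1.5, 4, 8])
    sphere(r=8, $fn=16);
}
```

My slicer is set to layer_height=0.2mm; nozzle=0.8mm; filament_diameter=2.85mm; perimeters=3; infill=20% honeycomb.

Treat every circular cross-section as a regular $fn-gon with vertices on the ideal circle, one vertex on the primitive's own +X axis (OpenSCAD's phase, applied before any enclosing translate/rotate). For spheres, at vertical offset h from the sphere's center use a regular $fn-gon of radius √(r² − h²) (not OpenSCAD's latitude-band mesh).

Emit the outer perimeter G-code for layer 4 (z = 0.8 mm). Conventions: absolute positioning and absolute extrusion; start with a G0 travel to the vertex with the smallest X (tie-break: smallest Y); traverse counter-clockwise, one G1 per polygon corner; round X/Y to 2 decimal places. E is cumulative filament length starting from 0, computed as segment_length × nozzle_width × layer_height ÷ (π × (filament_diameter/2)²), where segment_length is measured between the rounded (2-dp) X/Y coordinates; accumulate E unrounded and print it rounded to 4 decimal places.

At z = 0.8 mm: the sphere: section is a regular 16-gon, circumradius = √(r²−h²) = √(4²−3.2²) = 2.400; the cone at (9.5, 3) contributes a regular 16-gon of circumradius 10.762 (interpolated between r1=11 and r2=5.5 at t=0.043); the cylinder at (9.5, 9.5) is not intersected at this z (z outside [1, 4]); After the difference (first − rest): starting from the r=4 sphere, the cone at (9.5, 3) partially overlaps it — only the 11.51 mm² overlap (of its 354.59 mm²) is removed, clipping the outline — 1 connected region; the r=8 sphere at (1.5, 4) slices to a regular 16-gon of circumradius 3.487 (√(r²−h²) with h=7.2 from center); After the difference (first − rest): starting from the result so far, the r=8 sphere at (1.5, 4) partially overlaps it — only the 0.06 mm² overlap (of its 37.23 mm²) is removed, clipping the outline — 1 connected region. The outline is a single polygon with 11 vertices. Extrusion per mm of travel: 0.8 × 0.2 / (π × 1.425²) = 0.025081. Accumulating E over each segment gives final E = 0.2809.

G0 X-2.40 Y0.00 Z0.80
G1 X-2.22 Y-0.92 E0.0235
G1 X-1.70 Y-1.70 E0.0470
G1 X-0.92 Y-2.22 E0.0705
G1 X0.00 Y-2.40 E0.0940
G1 X0.36 Y-2.33 E0.1032
G1 X-0.44 Y-1.12 E0.1396
G1 X-0.97 Y1.54 E0.2077
G1 X-1.27 Y1.98 E0.2210
G1 X-1.70 Y1.70 E0.2339
G1 X-2.22 Y0.92 E0.2574
G1 X-2.40 Y0.00 E0.2809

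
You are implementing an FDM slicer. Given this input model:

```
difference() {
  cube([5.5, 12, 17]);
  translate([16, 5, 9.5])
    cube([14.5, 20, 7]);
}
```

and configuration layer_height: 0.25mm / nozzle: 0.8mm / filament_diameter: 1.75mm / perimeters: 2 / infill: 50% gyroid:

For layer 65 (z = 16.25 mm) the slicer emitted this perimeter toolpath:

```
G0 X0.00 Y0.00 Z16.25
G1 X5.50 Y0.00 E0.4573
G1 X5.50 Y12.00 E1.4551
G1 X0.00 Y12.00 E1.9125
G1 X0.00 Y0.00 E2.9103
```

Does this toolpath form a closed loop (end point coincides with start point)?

Start point (G0): (0.00, 0.00). End point (last G1): the path returns to the start — closed.

yes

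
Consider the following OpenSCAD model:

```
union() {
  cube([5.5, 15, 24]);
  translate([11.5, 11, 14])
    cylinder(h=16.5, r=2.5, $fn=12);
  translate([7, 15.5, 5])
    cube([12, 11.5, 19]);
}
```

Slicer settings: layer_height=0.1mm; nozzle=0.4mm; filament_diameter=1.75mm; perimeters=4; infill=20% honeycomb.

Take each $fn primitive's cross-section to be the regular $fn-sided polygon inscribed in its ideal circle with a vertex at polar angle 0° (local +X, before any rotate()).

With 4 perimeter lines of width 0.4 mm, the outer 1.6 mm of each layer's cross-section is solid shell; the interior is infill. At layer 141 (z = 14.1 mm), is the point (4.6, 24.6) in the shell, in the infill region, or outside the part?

outside

At z = 14.1 mm: the cube (footprint 5.5×15) is included at this height; the cylinder at (11.5, 11): section is a regular 12-gon, circumradius r=2.5; the cube at (7, 15.5) is present — its section is the full 12×11.5 rectangle; Taking the union: the 3 present regions are separate (no shared area or edge), so areas and boundary lengths simply add and each stays a separate island — 3 connected regions. Overall, the cross-section has 3 separate islands. The nearest boundary edge runs (7.00, 15.50)→(7.00, 27.00); distance from the point to it = 2.40 mm. The point is not inside any of the regions above, so it lies outside the cross-section (2.40 mm from the nearest boundary).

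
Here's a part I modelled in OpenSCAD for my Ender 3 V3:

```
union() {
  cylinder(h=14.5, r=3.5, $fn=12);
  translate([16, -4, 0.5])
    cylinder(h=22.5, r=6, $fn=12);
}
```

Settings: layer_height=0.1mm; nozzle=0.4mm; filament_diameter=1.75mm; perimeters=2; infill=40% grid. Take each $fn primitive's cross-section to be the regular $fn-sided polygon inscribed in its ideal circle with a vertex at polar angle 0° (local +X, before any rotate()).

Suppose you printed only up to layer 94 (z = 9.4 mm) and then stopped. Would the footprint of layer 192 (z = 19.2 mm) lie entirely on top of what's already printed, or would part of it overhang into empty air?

entirely on top

Compare the two slices. At z = 9.4: the r=3.5 cylinder contributes a regular 12-gon of circumradius 3.5 (area = (12/2)·3.500²·sin(360°/12) = 36.75 mm²); the cylinder at (16, -4): section is a regular 12-gon, circumradius r=6 (area = (12/2)·6.000²·sin(360°/12) = 108.00 mm²); Combining (union): the 2 present regions are separate (no shared area or edge), so areas and boundary lengths simply add and each stays a separate island — area = 144.75 mm². At z = 19.2: the cylinder does not reach this height (z outside [0, 14.5]); the r=6 cylinder at (16, -4) gives a regular 12-gon of circumradius 6 (constant along its height) (area = (12/2)·6.000²·sin(360°/12) = 108.00 mm²); Merging all regions: only the r=6 cylinder at (16, -4) is present, so the union is just that shape — area = 108.00 mm². Checking containment: the cross-section at z = 19.2 is a subset of the cross-section at z = 9.4.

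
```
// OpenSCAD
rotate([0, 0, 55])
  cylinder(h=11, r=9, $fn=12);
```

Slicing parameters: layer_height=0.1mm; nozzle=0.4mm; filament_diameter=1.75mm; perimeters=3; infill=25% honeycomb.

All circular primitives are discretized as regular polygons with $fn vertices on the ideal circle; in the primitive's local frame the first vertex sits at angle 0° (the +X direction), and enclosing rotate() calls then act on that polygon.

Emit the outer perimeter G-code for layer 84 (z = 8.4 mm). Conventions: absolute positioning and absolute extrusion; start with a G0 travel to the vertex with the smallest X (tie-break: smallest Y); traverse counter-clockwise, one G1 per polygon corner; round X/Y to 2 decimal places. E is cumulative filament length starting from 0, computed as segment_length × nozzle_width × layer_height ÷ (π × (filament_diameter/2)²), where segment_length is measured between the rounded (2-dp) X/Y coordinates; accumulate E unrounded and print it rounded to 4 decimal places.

At z = 8.4 mm: the r=9 cylinder contributes a regular 12-gon of circumradius 9; (whole slice rotated 55° about Z — lengths, areas and connectivity unchanged). The outline is a single polygon with 12 vertices. Extrusion per mm of travel: 0.4 × 0.1 / (π × 0.875²) = 0.016630. Accumulating E over each segment gives final E = 0.9298.

G0 X-8.97 Y0.78 Z8.40
G1 X-8.16 Y-3.80 E0.0773
G1 X-5.16 Y-7.37 E0.1549
G1 X-0.78 Y-8.97 E0.2324
G1 X3.80 Y-8.16 E0.3098
G1 X7.37 Y-5.16 E0.3873
G1 X8.97 Y-0.78 E0.4649
G1 X8.16 Y3.80 E0.5422
G1 X5.16 Y7.37 E0.6198
G1 X0.78 Y8.97 E0.6973
G1 X-3.80 Y8.16 E0.7747
G1 X-7.37 Y5.16 E0.8522
G1 X-8.97 Y0.78 E0.9298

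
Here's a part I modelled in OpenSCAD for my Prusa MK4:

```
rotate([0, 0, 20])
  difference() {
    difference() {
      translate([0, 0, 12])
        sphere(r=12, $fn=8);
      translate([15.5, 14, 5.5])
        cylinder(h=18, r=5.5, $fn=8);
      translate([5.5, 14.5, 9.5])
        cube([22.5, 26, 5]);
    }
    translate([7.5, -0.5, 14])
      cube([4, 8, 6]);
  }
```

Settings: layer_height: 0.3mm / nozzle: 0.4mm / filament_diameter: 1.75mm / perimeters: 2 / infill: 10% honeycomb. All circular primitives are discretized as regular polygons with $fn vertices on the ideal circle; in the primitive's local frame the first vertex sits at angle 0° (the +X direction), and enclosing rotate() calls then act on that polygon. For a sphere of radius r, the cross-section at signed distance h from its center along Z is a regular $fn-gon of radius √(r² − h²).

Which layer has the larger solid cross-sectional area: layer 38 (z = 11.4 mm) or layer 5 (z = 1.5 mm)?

layer 38 (z = 11.4 mm)

Layer 38 (z = 11.4): the r=12 sphere slices to a regular 8-gon of circumradius 11.985 (√(r²−h²) with h=0.6 from center) (area = (8/2)·11.985²·sin(360°/8) = 406.28 mm²); the cylinder at (15.5, 14): section is a regular 8-gon, circumradius r=5.5 (area = (8/2)·5.500²·sin(360°/8) = 85.56 mm²); the 22.5×26 cube at (5.5, 14.5) contributes its full rectangle (area 585.00 mm²); Taking the first minus the rest: starting from the r=12 sphere (406.28 mm²), the r=5.5 cylinder at (15.5, 14) misses the remaining region (no effect); the 22.5×26 cube at (5.5, 14.5) misses the remaining region (no effect) — area = 406.28 mm²; the cube at (7.5, -0.5) does not reach this height (z outside [14, 20]); Subtracting the remaining from the first: none of the subtracted shapes is present at this height, so that combined region is unchanged — area = 406.28 mm²; (rotated 20° about Z; rotation is an isometry so areas/perimeters/island counts are preserved). So its area = 406.28 mm². Layer 5 (z = 1.5): the sphere: section is a regular 8-gon, circumradius = √(r²−h²) = √(12²−10.5²) = 5.809 (area = (8/2)·5.809²·sin(360°/8) = 95.46 mm²); the cylinder at (15.5, 14) is not intersected at this z (z outside [5.5, 23.5]); the cube at (5.5, 14.5) does not reach this height (z outside [9.5, 14.5]); Taking the first minus the rest: none of the subtracted shapes is present at this height, so the r=12 sphere is unchanged — area = 95.46 mm²; the cube at (7.5, -0.5) is not intersected at this z (z outside [14, 20]); After the difference (first − rest): none of the subtracted shapes is present at this height, so the result so far is unchanged — area = 95.46 mm²; (rotated 20° about Z; rotation is an isometry so areas/perimeters/island counts are preserved). So its area = 95.46 mm². Layer 38 is larger (406.28 vs 95.46 mm²).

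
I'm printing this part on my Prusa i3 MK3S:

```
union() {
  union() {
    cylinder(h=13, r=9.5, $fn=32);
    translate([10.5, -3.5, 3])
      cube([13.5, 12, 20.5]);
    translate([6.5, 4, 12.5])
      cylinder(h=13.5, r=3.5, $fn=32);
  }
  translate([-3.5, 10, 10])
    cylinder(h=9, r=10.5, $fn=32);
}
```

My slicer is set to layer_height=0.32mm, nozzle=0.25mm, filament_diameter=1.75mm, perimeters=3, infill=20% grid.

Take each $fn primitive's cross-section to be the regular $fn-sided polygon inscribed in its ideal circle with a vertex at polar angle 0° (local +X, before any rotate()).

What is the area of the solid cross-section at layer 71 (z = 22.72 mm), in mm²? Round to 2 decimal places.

At z = 22.72 mm: the cylinder does not reach this height (z outside [0, 13]); the 13.5×12 cube at (10.5, -3.5) contributes its full rectangle (area 162.00 mm²); the cylinder at (6.5, 4): section is a regular 32-gon, circumradius r=3.5 (area = (32/2)·3.500²·sin(360°/32) = 38.24 mm²); Taking the union: the 2 present regions are separate (no shared area or edge), so areas and boundary lengths simply add and each stays a separate island — area = 200.24 mm²; the cylinder at (-3.5, 10) is not intersected at this z (z outside [10, 19]); Merging all regions: only the result so far is present, so the union is just that shape — area = 200.24 mm². Overall, the cross-section has 2 separate islands. Net area = 200.24 mm².

200.24 mm²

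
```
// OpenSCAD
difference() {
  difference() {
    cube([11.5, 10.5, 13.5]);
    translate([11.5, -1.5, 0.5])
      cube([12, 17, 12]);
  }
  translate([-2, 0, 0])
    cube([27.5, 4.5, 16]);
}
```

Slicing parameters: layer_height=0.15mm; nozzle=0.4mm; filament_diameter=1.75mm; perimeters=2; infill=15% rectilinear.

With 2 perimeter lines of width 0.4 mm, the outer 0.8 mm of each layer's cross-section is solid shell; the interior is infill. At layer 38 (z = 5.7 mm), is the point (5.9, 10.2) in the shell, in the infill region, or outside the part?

At z = 5.7 mm: the cube (footprint 11.5×10.5) is included at this height; the cube at (11.5, -1.5) is present — its section is the full 12×17 rectangle; Taking the first minus the rest: starting from the 11.5×10.5 cube, the 12×17 cube at (11.5, -1.5) misses the remaining region (no effect) — 1 connected region; the cube at (-2, 0) is present — its section is the full 27.5×4.5 rectangle; After the difference (first − rest): starting from the result so far, the 27.5×4.5 cube at (-2, 0) partially overlaps it — only the 51.75 mm² overlap (of its 123.75 mm²) is removed, clipping the outline — 1 connected region. Overall, the cross-section is a single solid region. The nearest boundary edge runs (0.00, 10.50)→(11.50, 10.50); distance from the point to it = 0.30 mm. The point is inside the cross-section, 0.30 mm from the nearest boundary — within the 0.8 mm shell band (2 × 0.4).

shell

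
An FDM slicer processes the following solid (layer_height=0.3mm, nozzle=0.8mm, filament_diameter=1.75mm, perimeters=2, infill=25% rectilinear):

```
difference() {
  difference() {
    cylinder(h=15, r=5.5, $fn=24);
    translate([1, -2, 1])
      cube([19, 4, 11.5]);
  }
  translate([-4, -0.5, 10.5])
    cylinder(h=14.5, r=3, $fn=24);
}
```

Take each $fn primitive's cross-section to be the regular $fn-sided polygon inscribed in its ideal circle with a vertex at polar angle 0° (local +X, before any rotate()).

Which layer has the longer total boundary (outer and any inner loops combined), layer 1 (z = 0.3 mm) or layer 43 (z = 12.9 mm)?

Layer 1 (z = 0.3): the r=5.5 cylinder contributes a regular 24-gon of circumradius 5.5 (perimeter = 2·24·5.500·sin(180°/24) = 34.46 mm); the cube at (1, -2) is not intersected at this z (z outside [1, 12.5]); Taking the first minus the rest: none of the subtracted shapes is present at this height, so the r=5.5 cylinder is unchanged — boundary = 34.46 mm; the cylinder at (-4, -0.5) is not intersected at this z (z outside [10.5, 25]); After the difference (first − rest): none of the subtracted shapes is present at this height, so the result so far is unchanged — boundary = 34.46 mm. So its perimeter = 34.46 mm. Layer 43 (z = 12.9): the r=5.5 cylinder contributes a regular 24-gon of circumradius 5.5 (perimeter = 2·24·5.500·sin(180°/24) = 34.46 mm); the cube at (1, -2) is not intersected at this z (z outside [1, 12.5]); Subtracting the remaining from the first: none of the subtracted shapes is present at this height, so the r=5.5 cylinder is unchanged — boundary = 34.46 mm; the r=3 cylinder at (-4, -0.5) contributes a regular 24-gon of circumradius 3 (perimeter = 2·24·3.000·sin(180°/24) = 18.80 mm); Taking the first minus the rest: starting from the result so far, the r=3 cylinder at (-4, -0.5) partially overlaps it — only the 20.83 mm² overlap (of its 27.95 mm²) is removed, clipping the outline — boundary = 38.82 mm. So its perimeter = 38.82 mm. Layer 43 is larger (38.82 vs 34.46 mm).

layer 43 (z = 12.9 mm)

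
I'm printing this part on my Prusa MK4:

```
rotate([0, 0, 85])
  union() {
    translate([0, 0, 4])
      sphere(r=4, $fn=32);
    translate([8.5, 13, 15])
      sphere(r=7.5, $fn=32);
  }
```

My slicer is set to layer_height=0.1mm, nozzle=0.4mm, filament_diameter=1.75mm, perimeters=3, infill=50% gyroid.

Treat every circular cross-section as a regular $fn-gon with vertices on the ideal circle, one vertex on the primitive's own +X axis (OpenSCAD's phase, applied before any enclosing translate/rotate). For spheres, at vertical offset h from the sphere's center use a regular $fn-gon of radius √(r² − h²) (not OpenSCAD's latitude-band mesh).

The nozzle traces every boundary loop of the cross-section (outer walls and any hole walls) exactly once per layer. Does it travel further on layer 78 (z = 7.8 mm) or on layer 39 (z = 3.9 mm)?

layer 39 (z = 3.9 mm)

Layer 78 (z = 7.8): the sphere: section is a regular 32-gon, circumradius = √(r²−h²) = √(4²−3.8²) = 1.249 (perimeter = 2·32·1.249·sin(180°/32) = 7.84 mm); the sphere at (8.5, 13): section is a regular 32-gon, circumradius = √(r²−h²) = √(7.5²−7.2²) = 2.100 (perimeter = 2·32·2.100·sin(180°/32) = 13.17 mm); Taking the union: the 2 present regions are separate (no shared area or edge), so areas and boundary lengths simply add and each stays a separate island — boundary = 21.01 mm; (rotated 85° about Z; rotation is an isometry so areas/perimeters/island counts are preserved). So its perimeter = 21.01 mm. Layer 39 (z = 3.9): the r=4 sphere contributes a regular 32-gon of circumradius √(4²−0.1²) = 3.999 (perimeter = 2·32·3.999·sin(180°/32) = 25.08 mm); the sphere at (8.5, 13) does not reach this height (|z−center|=11.100 > r=7.5); Merging all regions: only the r=4 sphere is present, so the union is just that shape — boundary = 25.08 mm; (rotated 85° about Z; rotation is an isometry so areas/perimeters/island counts are preserved). So its perimeter = 25.08 mm. Layer 39 is larger (25.08 vs 21.01 mm).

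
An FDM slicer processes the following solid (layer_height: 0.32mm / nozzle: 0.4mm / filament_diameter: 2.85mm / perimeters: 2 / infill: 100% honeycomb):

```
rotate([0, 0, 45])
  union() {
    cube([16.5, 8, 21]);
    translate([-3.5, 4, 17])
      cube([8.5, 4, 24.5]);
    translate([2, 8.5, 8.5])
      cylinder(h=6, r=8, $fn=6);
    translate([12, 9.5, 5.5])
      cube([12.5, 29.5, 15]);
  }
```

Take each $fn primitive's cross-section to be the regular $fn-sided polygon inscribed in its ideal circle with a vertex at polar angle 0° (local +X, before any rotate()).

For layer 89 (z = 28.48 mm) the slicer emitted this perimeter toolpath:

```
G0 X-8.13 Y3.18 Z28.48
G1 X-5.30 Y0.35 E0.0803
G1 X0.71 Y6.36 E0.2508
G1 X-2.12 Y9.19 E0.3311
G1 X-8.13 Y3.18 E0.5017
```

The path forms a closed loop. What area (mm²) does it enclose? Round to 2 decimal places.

Apply the shoelace formula to the sequence of (X, Y) vertices; enclosed area = 34.02 mm².

34.02 mm²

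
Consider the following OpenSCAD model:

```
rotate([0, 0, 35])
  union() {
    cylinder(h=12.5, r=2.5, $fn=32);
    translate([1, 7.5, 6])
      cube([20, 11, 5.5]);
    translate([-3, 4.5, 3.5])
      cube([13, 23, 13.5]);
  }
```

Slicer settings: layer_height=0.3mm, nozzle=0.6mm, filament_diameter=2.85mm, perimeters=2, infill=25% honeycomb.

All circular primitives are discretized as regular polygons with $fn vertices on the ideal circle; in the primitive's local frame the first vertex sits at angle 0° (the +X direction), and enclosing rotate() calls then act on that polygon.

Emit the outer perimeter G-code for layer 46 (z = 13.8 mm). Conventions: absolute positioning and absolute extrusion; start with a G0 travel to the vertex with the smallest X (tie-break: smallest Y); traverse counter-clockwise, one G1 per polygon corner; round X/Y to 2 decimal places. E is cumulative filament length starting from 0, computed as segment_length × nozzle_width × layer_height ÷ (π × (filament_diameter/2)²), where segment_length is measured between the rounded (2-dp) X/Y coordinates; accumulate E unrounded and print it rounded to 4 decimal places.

G0 X-18.23 Y20.81 Z13.80
G1 X-5.04 Y1.97 E0.6489
G1 X5.61 Y9.42 E1.0156
G1 X-7.58 Y28.26 E1.6646
G1 X-18.23 Y20.81 E2.0313

At z = 13.8 mm: the cylinder is absent (z outside [0, 12.5]); the cube at (1, 7.5) does not reach this height (z outside [6, 11.5]); the 13×23 cube at (-3, 4.5) contributes its full rectangle; Merging all regions: only the 13×23 cube at (-3, 4.5) is present, so the union is just that shape — 1 connected region; (rotated 35° about Z; rotation is an isometry so areas/perimeters/island counts are preserved). The outline is a single polygon with 4 vertices. Extrusion per mm of travel: 0.6 × 0.3 / (π × 1.425²) = 0.028216. Accumulating E over each segment gives final E = 2.0313.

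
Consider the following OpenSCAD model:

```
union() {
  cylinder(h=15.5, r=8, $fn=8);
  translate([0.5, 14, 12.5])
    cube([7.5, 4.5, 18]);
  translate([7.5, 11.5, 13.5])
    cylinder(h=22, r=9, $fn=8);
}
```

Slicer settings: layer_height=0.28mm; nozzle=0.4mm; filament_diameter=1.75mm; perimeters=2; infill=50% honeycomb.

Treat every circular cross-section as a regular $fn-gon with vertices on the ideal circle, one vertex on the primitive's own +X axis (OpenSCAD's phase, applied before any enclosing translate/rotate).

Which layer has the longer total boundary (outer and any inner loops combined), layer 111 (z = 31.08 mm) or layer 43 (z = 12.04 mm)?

layer 111 (z = 31.08 mm)

Layer 111 (z = 31.08): the cylinder is absent (z outside [0, 15.5]); the cube at (0.5, 14) is absent (z outside [12.5, 30.5]); the r=9 cylinder at (7.5, 11.5) gives a regular 8-gon of circumradius 9 (constant along its height) (perimeter = 2·8·9.000·sin(180°/8) = 55.11 mm); Merging all regions: only the r=9 cylinder at (7.5, 11.5) is present, so the union is just that shape — boundary = 55.11 mm. So its perimeter = 55.11 mm. Layer 43 (z = 12.04): the r=8 cylinder gives a regular 8-gon of circumradius 8 (constant along its height) (perimeter = 2·8·8.000·sin(180°/8) = 48.98 mm); the cube at (0.5, 14) is absent (z outside [12.5, 30.5]); the cylinder at (7.5, 11.5) is absent (z outside [13.5, 35.5]); Merging all regions: only the r=8 cylinder is present, so the union is just that shape — boundary = 48.98 mm. So its perimeter = 48.98 mm. Layer 111 is larger (55.11 vs 48.98 mm).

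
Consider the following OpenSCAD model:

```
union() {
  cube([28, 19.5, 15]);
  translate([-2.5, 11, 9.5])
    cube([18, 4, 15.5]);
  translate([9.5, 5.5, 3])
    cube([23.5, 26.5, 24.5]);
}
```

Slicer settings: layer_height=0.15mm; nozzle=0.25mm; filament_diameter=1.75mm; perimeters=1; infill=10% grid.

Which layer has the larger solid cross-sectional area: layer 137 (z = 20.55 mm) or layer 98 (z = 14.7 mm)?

Layer 137 (z = 20.55): the cube does not reach this height (z outside [0, 15]); the cube at (-2.5, 11) is present — its section is the full 18×4 rectangle (area 72.00 mm²); the cube at (9.5, 5.5) is present — its section is the full 23.5×26.5 rectangle (area 622.75 mm²); Taking the union: the regions partially overlap — summed areas 694.75 mm² minus the doubly-counted overlap 24.00 mm² gives 670.75 mm² — area = 670.75 mm². So its area = 670.75 mm². Layer 98 (z = 14.7): the cube is present — its section is the full 28×19.5 rectangle (area 546.00 mm²); the 18×4 cube at (-2.5, 11) contributes its full rectangle (area 72.00 mm²); the cube at (9.5, 5.5) (footprint 23.5×26.5) is included at this height (area 622.75 mm²); Merging all regions: the regions partially overlap — summed areas 1240.75 mm² minus the doubly-counted overlap 321.00 mm² gives 919.75 mm² — area = 919.75 mm². So its area = 919.75 mm². Layer 98 is larger (919.75 vs 670.75 mm²).

layer 98 (z = 14.7 mm)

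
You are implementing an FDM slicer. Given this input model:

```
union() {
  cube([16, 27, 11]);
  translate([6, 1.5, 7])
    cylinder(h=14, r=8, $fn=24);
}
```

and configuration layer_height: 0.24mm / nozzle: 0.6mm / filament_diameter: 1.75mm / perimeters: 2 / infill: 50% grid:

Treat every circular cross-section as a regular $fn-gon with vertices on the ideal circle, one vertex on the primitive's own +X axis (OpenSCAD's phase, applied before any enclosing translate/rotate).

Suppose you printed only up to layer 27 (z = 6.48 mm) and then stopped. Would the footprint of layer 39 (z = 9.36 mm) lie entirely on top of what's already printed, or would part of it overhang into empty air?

part overhangs

Compare the two slices. At z = 6.48: the cube (footprint 16×27) is included at this height (area 432.00 mm²); the cylinder at (6, 1.5) is absent (z outside [7, 21]); Merging all regions: only the 16×27 cube is present, so the union is just that shape — area = 432.00 mm². At z = 9.36: the cube is present — its section is the full 16×27 rectangle (area 432.00 mm²); the cylinder at (6, 1.5): section is a regular 24-gon, circumradius r=8 (area = (24/2)·8.000²·sin(360°/24) = 198.77 mm²); Merging all regions: the regions partially overlap — summed areas 630.77 mm² minus the doubly-counted overlap 113.26 mm² gives 517.52 mm² — area = 517.52 mm². Checking containment: at z = 9.36 the cross-section extends beyond the z = 6.48 cross-section by about 85.52 mm².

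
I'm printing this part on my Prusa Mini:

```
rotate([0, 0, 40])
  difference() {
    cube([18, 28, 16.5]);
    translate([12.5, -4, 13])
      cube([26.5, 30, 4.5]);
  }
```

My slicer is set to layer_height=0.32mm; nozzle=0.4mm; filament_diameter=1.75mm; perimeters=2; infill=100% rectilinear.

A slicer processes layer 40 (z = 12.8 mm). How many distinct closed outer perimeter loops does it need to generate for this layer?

At z = 12.8 mm: the cube (footprint 18×28) is included at this height; the cube at (12.5, -4) does not reach this height (z outside [13, 17.5]); Subtracting the remaining from the first: none of the subtracted shapes is present at this height, so the 18×28 cube is unchanged — 1 connected region; (rotated 40° about Z; rotation is an isometry so areas/perimeters/island counts are preserved). The result has 1 disconnected region.

1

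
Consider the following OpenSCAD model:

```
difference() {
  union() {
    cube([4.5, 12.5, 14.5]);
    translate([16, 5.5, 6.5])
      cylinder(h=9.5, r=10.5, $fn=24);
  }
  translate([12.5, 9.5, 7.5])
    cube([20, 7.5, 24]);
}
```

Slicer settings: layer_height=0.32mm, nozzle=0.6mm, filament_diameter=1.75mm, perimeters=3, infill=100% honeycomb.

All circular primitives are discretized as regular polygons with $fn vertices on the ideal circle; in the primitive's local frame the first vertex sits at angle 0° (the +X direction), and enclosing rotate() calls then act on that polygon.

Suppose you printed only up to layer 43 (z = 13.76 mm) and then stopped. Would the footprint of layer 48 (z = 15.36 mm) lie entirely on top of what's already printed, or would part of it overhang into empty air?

entirely on top

Compare the two slices. At z = 13.76: the cube is present — its section is the full 4.5×12.5 rectangle (area 56.25 mm²); the cylinder at (16, 5.5): section is a regular 24-gon, circumradius r=10.5 (area = (24/2)·10.500²·sin(360°/24) = 342.42 mm²); Merging all regions: the 2 present regions are separate (no shared area or edge), so areas and boundary lengths simply add and each stays a separate island — area = 398.67 mm²; the cube at (12.5, 9.5) is present — its section is the full 20×7.5 rectangle (area 150.00 mm²); Subtracting the remaining from the first: starting from the result so far (398.67 mm²), the 20×7.5 cube at (12.5, 9.5) partially overlaps it — only the 66.75 mm² overlap (of its 150.00 mm²) is removed, clipping the outline — area = 331.92 mm². At z = 15.36: the cube does not reach this height (z outside [0, 14.5]); the r=10.5 cylinder at (16, 5.5) contributes a regular 24-gon of circumradius 10.5 (area = (24/2)·10.500²·sin(360°/24) = 342.42 mm²); Merging all regions: only the r=10.5 cylinder at (16, 5.5) is present, so the union is just that shape — area = 342.42 mm²; the cube at (12.5, 9.5) is present — its section is the full 20×7.5 rectangle (area 150.00 mm²); Subtracting the remaining from the first: starting from that combined region (342.42 mm²), the 20×7.5 cube at (12.5, 9.5) partially overlaps it — only the 66.75 mm² overlap (of its 150.00 mm²) is removed, clipping the outline — area = 275.67 mm². Checking containment: the cross-section at z = 15.36 is a subset of the cross-section at z = 13.76.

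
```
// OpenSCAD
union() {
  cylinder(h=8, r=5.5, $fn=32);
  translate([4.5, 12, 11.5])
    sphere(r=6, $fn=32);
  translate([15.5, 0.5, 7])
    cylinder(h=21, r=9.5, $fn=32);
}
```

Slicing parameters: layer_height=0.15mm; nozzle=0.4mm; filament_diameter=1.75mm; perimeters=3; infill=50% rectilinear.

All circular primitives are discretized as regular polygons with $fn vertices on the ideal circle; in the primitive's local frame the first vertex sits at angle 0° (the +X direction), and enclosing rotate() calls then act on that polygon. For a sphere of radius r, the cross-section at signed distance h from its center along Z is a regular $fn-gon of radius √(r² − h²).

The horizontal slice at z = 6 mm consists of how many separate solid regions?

2

At z = 6 mm: the r=5.5 cylinder gives a regular 32-gon of circumradius 5.5 (constant along its height); the r=6 sphere at (4.5, 12) slices to a regular 32-gon of circumradius 2.398 (√(r²−h²) with h=5.5 from center); the cylinder at (15.5, 0.5) is not intersected at this z (z outside [7, 28]); Merging all regions: the 2 present regions are separate (no shared area or edge), so areas and boundary lengths simply add and each stays a separate island — 2 connected regions. The result has 2 disconnected regions.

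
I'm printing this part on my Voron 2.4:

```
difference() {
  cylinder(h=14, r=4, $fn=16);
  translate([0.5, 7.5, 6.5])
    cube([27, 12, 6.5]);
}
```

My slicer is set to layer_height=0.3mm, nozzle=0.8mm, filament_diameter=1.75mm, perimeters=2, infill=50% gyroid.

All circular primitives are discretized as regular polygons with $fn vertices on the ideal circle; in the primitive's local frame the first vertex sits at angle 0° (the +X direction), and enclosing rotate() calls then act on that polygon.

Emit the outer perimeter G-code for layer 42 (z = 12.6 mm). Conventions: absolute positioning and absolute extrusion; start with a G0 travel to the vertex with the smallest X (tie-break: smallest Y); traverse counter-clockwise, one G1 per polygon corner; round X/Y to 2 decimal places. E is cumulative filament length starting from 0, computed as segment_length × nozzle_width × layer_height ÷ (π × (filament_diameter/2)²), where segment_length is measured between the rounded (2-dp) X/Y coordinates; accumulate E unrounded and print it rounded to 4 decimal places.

G0 X-4.00 Y0.00 Z12.60
G1 X-3.70 Y-1.53 E0.1556
G1 X-2.83 Y-2.83 E0.3117
G1 X-1.53 Y-3.70 E0.4677
G1 X0.00 Y-4.00 E0.6233
G1 X1.53 Y-3.70 E0.7789
G1 X2.83 Y-2.83 E0.9350
G1 X3.70 Y-1.53 E1.0910
G1 X4.00 Y0.00 E1.2466
G1 X3.70 Y1.53 E1.4022
G1 X2.83 Y2.83 E1.5583
G1 X1.53 Y3.70 E1.7143
G1 X0.00 Y4.00 E1.8699
G1 X-1.53 Y3.70 E2.0255
G1 X-2.83 Y2.83 E2.1816
G1 X-3.70 Y1.53 E2.3377
G1 X-4.00 Y0.00 E2.4932

At z = 12.6 mm: the r=4 cylinder gives a regular 16-gon of circumradius 4 (constant along its height); the 27×12 cube at (0.5, 7.5) contributes its full rectangle; Subtracting the remaining from the first: starting from the r=4 cylinder, the 27×12 cube at (0.5, 7.5) misses the remaining region (no effect) — 1 connected region. The outline is a single polygon with 16 vertices. Extrusion per mm of travel: 0.8 × 0.3 / (π × 0.875²) = 0.099780. Accumulating E over each segment gives final E = 2.4932.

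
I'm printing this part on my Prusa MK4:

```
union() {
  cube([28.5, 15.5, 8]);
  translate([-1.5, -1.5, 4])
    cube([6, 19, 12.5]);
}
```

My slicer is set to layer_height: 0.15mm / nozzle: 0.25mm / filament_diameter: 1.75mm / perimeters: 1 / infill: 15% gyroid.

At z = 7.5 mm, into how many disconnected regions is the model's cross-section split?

At z = 7.5 mm: the cube (footprint 28.5×15.5) is included at this height; the cube at (-1.5, -1.5) is present — its section is the full 6×19 rectangle; Combining (union): the regions partially overlap (shared area 69.75 mm²), so overlapping operands fuse into one piece — 1 connected region. The result has 1 disconnected region.

1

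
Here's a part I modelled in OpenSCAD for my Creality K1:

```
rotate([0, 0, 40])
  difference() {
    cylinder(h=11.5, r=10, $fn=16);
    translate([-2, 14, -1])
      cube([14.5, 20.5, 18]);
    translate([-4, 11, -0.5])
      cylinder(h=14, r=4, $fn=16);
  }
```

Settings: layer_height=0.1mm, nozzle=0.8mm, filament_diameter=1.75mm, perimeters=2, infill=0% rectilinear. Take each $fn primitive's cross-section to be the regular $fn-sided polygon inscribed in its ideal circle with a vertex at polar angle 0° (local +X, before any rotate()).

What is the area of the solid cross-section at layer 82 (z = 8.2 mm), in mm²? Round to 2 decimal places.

296.92 mm²

At z = 8.2 mm: the r=10 cylinder gives a regular 16-gon of circumradius 10 (constant along its height) (area = (16/2)·10.000²·sin(360°/16) = 306.15 mm²); the 14.5×20.5 cube at (-2, 14) contributes its full rectangle (area 297.25 mm²); the r=4 cylinder at (-4, 11) gives a regular 16-gon of circumradius 4 (constant along its height) (area = (16/2)·4.000²·sin(360°/16) = 48.98 mm²); Taking the first minus the rest: starting from the r=10 cylinder (306.15 mm²), the 14.5×20.5 cube at (-2, 14) misses the remaining region (no effect); the r=4 cylinder at (-4, 11) partially overlaps it — only the 9.22 mm² overlap (of its 48.98 mm²) is removed, clipping the outline — area = 296.92 mm²; (rotated 40° about Z; rotation is an isometry so areas/perimeters/island counts are preserved). Overall, the cross-section is a single solid region. Net area = 296.92 mm².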